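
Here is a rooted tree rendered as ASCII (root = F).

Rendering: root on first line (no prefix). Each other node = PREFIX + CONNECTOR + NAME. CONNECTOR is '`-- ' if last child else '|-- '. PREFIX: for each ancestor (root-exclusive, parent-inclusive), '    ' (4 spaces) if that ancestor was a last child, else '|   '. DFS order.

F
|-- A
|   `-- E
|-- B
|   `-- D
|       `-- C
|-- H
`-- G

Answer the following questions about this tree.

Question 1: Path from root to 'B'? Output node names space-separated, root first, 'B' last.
Answer: F B

Derivation:
Walk down from root: F -> B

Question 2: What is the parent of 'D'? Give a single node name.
Scan adjacency: D appears as child of B

Answer: B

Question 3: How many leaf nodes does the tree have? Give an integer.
Answer: 4

Derivation:
Leaves (nodes with no children): C, E, G, H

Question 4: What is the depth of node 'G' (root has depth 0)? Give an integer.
Path from root to G: F -> G
Depth = number of edges = 1

Answer: 1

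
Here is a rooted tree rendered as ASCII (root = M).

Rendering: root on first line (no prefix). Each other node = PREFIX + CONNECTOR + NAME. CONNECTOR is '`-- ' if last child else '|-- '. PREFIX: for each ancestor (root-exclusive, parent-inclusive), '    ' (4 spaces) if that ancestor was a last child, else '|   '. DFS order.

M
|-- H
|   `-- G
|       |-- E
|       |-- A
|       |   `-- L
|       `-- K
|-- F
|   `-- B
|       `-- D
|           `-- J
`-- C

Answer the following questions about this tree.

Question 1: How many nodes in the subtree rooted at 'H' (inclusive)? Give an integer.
Subtree rooted at H contains: A, E, G, H, K, L
Count = 6

Answer: 6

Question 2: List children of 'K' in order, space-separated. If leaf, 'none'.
Answer: none

Derivation:
Node K's children (from adjacency): (leaf)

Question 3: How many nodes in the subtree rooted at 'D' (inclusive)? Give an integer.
Subtree rooted at D contains: D, J
Count = 2

Answer: 2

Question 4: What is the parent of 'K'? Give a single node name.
Scan adjacency: K appears as child of G

Answer: G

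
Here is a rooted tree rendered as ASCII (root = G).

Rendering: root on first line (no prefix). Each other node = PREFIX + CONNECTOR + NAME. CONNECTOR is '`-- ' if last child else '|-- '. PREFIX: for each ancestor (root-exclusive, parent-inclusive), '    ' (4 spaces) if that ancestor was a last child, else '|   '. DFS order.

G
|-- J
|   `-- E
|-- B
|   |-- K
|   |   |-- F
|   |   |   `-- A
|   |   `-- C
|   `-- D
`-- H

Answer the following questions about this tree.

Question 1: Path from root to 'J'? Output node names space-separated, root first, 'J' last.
Answer: G J

Derivation:
Walk down from root: G -> J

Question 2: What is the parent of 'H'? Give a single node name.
Answer: G

Derivation:
Scan adjacency: H appears as child of G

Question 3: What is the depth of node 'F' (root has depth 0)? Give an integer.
Path from root to F: G -> B -> K -> F
Depth = number of edges = 3

Answer: 3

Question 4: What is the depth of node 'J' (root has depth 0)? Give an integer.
Path from root to J: G -> J
Depth = number of edges = 1

Answer: 1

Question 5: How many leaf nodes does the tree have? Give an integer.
Answer: 5

Derivation:
Leaves (nodes with no children): A, C, D, E, H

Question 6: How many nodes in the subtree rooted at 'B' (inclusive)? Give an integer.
Subtree rooted at B contains: A, B, C, D, F, K
Count = 6

Answer: 6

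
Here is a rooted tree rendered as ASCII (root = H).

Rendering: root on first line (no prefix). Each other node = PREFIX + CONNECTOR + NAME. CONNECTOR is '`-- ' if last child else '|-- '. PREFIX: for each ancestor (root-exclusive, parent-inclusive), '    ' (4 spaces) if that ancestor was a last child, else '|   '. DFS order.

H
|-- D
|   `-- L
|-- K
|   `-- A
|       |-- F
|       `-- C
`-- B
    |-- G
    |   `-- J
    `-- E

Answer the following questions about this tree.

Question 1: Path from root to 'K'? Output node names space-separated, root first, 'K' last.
Answer: H K

Derivation:
Walk down from root: H -> K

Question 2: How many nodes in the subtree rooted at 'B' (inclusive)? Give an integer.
Answer: 4

Derivation:
Subtree rooted at B contains: B, E, G, J
Count = 4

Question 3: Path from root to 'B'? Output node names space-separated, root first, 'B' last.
Walk down from root: H -> B

Answer: H B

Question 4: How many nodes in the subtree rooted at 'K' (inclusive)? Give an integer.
Subtree rooted at K contains: A, C, F, K
Count = 4

Answer: 4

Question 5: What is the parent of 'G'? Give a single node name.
Answer: B

Derivation:
Scan adjacency: G appears as child of B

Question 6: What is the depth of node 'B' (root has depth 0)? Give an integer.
Answer: 1

Derivation:
Path from root to B: H -> B
Depth = number of edges = 1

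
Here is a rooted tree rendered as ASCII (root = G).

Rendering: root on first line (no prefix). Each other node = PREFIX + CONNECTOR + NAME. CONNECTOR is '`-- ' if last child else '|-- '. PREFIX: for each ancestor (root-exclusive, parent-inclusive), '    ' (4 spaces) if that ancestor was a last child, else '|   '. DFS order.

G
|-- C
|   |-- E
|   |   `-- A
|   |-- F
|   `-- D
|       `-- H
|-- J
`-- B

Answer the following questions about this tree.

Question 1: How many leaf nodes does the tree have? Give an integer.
Leaves (nodes with no children): A, B, F, H, J

Answer: 5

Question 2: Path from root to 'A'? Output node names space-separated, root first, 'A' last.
Walk down from root: G -> C -> E -> A

Answer: G C E A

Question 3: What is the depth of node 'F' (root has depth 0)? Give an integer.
Path from root to F: G -> C -> F
Depth = number of edges = 2

Answer: 2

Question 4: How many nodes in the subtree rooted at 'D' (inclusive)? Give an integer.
Answer: 2

Derivation:
Subtree rooted at D contains: D, H
Count = 2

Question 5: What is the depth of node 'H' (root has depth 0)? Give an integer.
Answer: 3

Derivation:
Path from root to H: G -> C -> D -> H
Depth = number of edges = 3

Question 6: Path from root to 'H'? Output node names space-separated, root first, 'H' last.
Answer: G C D H

Derivation:
Walk down from root: G -> C -> D -> H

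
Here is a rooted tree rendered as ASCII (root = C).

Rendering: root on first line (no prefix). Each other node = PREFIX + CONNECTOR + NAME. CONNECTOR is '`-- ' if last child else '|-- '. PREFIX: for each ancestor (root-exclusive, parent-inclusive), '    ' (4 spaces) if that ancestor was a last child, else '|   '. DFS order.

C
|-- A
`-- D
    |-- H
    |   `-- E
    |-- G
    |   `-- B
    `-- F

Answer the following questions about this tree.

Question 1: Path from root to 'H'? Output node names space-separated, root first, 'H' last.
Answer: C D H

Derivation:
Walk down from root: C -> D -> H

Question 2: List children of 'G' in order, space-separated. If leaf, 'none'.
Node G's children (from adjacency): B

Answer: B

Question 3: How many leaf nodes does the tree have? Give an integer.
Answer: 4

Derivation:
Leaves (nodes with no children): A, B, E, F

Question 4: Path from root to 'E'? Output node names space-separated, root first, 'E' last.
Answer: C D H E

Derivation:
Walk down from root: C -> D -> H -> E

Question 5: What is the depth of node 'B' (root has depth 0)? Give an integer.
Answer: 3

Derivation:
Path from root to B: C -> D -> G -> B
Depth = number of edges = 3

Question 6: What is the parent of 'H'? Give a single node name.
Scan adjacency: H appears as child of D

Answer: D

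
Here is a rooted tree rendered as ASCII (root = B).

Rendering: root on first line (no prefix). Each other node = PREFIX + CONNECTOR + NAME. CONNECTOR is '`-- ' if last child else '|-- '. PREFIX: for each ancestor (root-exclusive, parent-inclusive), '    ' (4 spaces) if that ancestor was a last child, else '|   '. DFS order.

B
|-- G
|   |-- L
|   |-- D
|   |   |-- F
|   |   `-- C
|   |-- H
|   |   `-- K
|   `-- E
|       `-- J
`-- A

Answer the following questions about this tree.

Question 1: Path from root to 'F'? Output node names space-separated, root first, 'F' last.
Walk down from root: B -> G -> D -> F

Answer: B G D F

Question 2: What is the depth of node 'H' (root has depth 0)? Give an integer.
Answer: 2

Derivation:
Path from root to H: B -> G -> H
Depth = number of edges = 2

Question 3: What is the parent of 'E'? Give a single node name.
Answer: G

Derivation:
Scan adjacency: E appears as child of G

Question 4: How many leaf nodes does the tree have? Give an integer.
Leaves (nodes with no children): A, C, F, J, K, L

Answer: 6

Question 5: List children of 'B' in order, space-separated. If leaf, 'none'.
Answer: G A

Derivation:
Node B's children (from adjacency): G, A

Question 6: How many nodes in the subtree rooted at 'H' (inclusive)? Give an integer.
Answer: 2

Derivation:
Subtree rooted at H contains: H, K
Count = 2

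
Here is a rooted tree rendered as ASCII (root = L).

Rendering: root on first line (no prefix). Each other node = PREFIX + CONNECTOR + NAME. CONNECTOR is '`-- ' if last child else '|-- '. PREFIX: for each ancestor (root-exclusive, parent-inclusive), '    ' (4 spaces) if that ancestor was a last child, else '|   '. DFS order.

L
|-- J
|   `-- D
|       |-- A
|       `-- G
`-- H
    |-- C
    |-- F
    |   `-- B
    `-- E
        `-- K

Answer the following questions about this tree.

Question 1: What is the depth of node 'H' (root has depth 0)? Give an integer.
Path from root to H: L -> H
Depth = number of edges = 1

Answer: 1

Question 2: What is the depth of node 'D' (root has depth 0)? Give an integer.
Path from root to D: L -> J -> D
Depth = number of edges = 2

Answer: 2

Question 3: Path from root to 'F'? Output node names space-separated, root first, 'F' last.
Walk down from root: L -> H -> F

Answer: L H F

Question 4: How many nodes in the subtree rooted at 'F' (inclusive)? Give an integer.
Answer: 2

Derivation:
Subtree rooted at F contains: B, F
Count = 2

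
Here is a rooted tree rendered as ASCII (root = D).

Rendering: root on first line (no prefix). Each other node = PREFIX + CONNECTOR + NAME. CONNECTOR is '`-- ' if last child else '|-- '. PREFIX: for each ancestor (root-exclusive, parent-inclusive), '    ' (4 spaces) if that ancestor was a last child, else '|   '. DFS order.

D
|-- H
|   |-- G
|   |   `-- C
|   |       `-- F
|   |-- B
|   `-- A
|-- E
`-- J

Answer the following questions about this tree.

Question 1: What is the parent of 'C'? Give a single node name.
Scan adjacency: C appears as child of G

Answer: G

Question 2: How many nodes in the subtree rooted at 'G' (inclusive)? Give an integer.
Subtree rooted at G contains: C, F, G
Count = 3

Answer: 3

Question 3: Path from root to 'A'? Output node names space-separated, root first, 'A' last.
Answer: D H A

Derivation:
Walk down from root: D -> H -> A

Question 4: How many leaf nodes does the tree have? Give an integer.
Answer: 5

Derivation:
Leaves (nodes with no children): A, B, E, F, J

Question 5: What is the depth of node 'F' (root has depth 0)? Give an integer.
Path from root to F: D -> H -> G -> C -> F
Depth = number of edges = 4

Answer: 4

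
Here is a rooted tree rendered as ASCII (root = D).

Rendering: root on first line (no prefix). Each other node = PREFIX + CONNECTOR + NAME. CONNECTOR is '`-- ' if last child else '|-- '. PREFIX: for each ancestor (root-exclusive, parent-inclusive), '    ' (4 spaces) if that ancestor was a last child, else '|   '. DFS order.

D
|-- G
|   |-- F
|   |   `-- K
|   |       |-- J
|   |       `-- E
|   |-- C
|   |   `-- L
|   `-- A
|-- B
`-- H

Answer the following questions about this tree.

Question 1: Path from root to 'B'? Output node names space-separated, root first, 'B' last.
Answer: D B

Derivation:
Walk down from root: D -> B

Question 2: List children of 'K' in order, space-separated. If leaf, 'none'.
Answer: J E

Derivation:
Node K's children (from adjacency): J, E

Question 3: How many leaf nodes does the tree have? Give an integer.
Leaves (nodes with no children): A, B, E, H, J, L

Answer: 6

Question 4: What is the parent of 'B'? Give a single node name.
Scan adjacency: B appears as child of D

Answer: D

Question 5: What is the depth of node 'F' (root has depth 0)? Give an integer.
Path from root to F: D -> G -> F
Depth = number of edges = 2

Answer: 2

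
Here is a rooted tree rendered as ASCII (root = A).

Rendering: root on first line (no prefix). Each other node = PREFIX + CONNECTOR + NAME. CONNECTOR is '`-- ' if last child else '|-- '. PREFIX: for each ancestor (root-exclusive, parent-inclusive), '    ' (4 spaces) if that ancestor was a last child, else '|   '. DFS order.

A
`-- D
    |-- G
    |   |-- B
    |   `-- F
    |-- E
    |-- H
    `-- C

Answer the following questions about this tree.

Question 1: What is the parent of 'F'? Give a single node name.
Answer: G

Derivation:
Scan adjacency: F appears as child of G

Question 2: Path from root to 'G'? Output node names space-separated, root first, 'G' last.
Answer: A D G

Derivation:
Walk down from root: A -> D -> G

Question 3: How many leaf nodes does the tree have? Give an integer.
Leaves (nodes with no children): B, C, E, F, H

Answer: 5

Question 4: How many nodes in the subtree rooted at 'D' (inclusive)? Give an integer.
Answer: 7

Derivation:
Subtree rooted at D contains: B, C, D, E, F, G, H
Count = 7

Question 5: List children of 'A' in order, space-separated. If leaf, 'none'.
Node A's children (from adjacency): D

Answer: D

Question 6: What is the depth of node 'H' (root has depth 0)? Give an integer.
Path from root to H: A -> D -> H
Depth = number of edges = 2

Answer: 2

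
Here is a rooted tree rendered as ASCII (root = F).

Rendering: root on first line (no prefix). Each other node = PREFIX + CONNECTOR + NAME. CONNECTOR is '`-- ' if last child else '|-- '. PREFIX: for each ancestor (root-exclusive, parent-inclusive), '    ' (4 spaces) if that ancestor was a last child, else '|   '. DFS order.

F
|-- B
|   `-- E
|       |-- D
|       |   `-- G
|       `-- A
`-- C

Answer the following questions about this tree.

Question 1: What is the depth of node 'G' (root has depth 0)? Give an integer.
Path from root to G: F -> B -> E -> D -> G
Depth = number of edges = 4

Answer: 4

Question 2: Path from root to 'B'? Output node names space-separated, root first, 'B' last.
Walk down from root: F -> B

Answer: F B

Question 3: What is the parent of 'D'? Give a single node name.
Answer: E

Derivation:
Scan adjacency: D appears as child of E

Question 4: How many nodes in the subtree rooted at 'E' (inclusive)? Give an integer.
Answer: 4

Derivation:
Subtree rooted at E contains: A, D, E, G
Count = 4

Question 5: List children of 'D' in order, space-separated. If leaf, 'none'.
Node D's children (from adjacency): G

Answer: G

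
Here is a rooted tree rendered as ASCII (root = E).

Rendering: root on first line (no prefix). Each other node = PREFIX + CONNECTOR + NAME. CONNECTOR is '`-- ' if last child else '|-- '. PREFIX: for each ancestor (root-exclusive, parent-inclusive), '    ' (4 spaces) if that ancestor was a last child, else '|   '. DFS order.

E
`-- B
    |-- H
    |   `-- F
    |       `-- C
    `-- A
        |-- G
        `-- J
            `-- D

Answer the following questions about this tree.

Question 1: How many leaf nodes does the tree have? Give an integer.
Leaves (nodes with no children): C, D, G

Answer: 3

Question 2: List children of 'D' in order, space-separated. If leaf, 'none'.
Node D's children (from adjacency): (leaf)

Answer: none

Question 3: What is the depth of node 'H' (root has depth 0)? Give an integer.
Path from root to H: E -> B -> H
Depth = number of edges = 2

Answer: 2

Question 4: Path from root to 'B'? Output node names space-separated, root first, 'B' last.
Walk down from root: E -> B

Answer: E B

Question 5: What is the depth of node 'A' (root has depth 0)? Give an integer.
Path from root to A: E -> B -> A
Depth = number of edges = 2

Answer: 2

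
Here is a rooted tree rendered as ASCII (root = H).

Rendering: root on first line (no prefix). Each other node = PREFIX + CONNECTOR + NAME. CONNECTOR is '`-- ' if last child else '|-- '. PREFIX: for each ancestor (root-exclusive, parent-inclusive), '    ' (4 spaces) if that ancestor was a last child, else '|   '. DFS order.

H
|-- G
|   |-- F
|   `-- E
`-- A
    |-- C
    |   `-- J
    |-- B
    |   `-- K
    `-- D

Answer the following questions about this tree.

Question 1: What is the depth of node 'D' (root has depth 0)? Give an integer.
Answer: 2

Derivation:
Path from root to D: H -> A -> D
Depth = number of edges = 2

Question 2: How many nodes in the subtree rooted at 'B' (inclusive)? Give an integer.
Answer: 2

Derivation:
Subtree rooted at B contains: B, K
Count = 2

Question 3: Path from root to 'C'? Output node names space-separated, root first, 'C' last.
Walk down from root: H -> A -> C

Answer: H A C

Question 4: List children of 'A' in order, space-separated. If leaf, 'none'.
Answer: C B D

Derivation:
Node A's children (from adjacency): C, B, D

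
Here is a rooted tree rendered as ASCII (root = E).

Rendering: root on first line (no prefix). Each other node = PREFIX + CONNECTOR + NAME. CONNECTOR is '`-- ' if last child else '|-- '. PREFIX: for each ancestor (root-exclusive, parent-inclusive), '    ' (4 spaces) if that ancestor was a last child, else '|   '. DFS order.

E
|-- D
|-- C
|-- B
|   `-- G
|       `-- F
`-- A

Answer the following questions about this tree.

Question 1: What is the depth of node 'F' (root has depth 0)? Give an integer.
Answer: 3

Derivation:
Path from root to F: E -> B -> G -> F
Depth = number of edges = 3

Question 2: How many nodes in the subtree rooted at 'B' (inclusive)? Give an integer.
Answer: 3

Derivation:
Subtree rooted at B contains: B, F, G
Count = 3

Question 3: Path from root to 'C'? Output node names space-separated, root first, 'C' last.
Answer: E C

Derivation:
Walk down from root: E -> C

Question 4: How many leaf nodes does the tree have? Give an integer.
Answer: 4

Derivation:
Leaves (nodes with no children): A, C, D, F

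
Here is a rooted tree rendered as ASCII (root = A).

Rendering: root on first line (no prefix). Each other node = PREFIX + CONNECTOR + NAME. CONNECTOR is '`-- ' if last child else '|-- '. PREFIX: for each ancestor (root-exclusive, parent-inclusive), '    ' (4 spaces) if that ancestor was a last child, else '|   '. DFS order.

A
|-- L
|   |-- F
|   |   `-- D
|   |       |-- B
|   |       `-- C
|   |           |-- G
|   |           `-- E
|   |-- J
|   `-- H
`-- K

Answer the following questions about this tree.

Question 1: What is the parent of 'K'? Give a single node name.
Scan adjacency: K appears as child of A

Answer: A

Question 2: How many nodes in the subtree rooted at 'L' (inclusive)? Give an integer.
Subtree rooted at L contains: B, C, D, E, F, G, H, J, L
Count = 9

Answer: 9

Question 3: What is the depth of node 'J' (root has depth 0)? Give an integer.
Answer: 2

Derivation:
Path from root to J: A -> L -> J
Depth = number of edges = 2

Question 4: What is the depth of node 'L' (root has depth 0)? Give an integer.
Answer: 1

Derivation:
Path from root to L: A -> L
Depth = number of edges = 1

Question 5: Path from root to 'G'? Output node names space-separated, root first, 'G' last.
Walk down from root: A -> L -> F -> D -> C -> G

Answer: A L F D C G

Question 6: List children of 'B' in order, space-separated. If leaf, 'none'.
Node B's children (from adjacency): (leaf)

Answer: none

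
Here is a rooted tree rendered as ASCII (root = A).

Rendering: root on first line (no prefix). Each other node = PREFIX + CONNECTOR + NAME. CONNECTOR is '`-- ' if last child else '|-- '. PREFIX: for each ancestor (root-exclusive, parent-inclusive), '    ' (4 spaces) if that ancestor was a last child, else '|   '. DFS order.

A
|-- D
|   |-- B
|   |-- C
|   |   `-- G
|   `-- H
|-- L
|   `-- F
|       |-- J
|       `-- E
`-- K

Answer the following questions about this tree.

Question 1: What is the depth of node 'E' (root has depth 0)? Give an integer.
Path from root to E: A -> L -> F -> E
Depth = number of edges = 3

Answer: 3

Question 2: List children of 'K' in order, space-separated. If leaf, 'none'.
Node K's children (from adjacency): (leaf)

Answer: none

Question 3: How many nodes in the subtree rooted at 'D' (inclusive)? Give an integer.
Subtree rooted at D contains: B, C, D, G, H
Count = 5

Answer: 5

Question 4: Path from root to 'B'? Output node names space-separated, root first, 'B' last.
Walk down from root: A -> D -> B

Answer: A D B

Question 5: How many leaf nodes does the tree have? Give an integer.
Answer: 6

Derivation:
Leaves (nodes with no children): B, E, G, H, J, K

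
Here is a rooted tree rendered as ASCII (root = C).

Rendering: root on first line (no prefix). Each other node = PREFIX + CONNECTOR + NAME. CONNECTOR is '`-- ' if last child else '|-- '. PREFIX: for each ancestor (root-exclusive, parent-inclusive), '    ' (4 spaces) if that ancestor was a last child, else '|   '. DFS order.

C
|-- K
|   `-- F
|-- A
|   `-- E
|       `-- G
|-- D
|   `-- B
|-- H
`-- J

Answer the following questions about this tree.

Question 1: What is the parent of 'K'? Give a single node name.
Scan adjacency: K appears as child of C

Answer: C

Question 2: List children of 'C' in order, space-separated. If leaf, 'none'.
Answer: K A D H J

Derivation:
Node C's children (from adjacency): K, A, D, H, J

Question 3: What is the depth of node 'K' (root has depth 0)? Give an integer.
Path from root to K: C -> K
Depth = number of edges = 1

Answer: 1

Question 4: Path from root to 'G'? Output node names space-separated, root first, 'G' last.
Answer: C A E G

Derivation:
Walk down from root: C -> A -> E -> G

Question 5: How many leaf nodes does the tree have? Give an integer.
Leaves (nodes with no children): B, F, G, H, J

Answer: 5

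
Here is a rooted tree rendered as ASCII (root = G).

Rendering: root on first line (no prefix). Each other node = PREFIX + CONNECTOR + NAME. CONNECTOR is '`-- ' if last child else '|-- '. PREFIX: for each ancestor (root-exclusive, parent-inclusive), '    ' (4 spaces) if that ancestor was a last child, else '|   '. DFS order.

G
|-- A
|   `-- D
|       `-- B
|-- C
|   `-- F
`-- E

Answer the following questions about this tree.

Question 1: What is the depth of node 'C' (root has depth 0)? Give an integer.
Answer: 1

Derivation:
Path from root to C: G -> C
Depth = number of edges = 1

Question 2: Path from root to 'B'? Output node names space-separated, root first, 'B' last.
Walk down from root: G -> A -> D -> B

Answer: G A D B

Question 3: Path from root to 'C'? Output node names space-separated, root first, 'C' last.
Walk down from root: G -> C

Answer: G C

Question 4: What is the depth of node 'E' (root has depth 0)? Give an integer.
Path from root to E: G -> E
Depth = number of edges = 1

Answer: 1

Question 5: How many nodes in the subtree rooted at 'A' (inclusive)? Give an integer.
Subtree rooted at A contains: A, B, D
Count = 3

Answer: 3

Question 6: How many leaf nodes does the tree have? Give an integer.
Leaves (nodes with no children): B, E, F

Answer: 3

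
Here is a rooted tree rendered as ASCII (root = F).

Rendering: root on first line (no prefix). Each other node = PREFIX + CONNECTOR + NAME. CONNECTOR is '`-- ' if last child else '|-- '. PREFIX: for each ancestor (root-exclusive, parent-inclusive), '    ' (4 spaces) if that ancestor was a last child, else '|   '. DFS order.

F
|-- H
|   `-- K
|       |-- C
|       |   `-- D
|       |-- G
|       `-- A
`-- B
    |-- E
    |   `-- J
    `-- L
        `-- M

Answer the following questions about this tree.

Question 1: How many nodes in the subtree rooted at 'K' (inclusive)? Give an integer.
Subtree rooted at K contains: A, C, D, G, K
Count = 5

Answer: 5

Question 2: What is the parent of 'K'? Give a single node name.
Scan adjacency: K appears as child of H

Answer: H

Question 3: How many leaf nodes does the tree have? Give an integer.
Leaves (nodes with no children): A, D, G, J, M

Answer: 5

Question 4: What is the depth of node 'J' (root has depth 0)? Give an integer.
Path from root to J: F -> B -> E -> J
Depth = number of edges = 3

Answer: 3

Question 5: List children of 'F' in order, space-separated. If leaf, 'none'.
Node F's children (from adjacency): H, B

Answer: H B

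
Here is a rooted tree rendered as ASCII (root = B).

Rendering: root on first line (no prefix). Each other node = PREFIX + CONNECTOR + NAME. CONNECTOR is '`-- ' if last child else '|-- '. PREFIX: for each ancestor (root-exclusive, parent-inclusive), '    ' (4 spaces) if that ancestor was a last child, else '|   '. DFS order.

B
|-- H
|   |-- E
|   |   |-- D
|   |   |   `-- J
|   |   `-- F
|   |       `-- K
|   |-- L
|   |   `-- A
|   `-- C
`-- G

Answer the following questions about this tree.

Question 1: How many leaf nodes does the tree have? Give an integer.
Leaves (nodes with no children): A, C, G, J, K

Answer: 5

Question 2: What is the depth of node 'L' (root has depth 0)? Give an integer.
Path from root to L: B -> H -> L
Depth = number of edges = 2

Answer: 2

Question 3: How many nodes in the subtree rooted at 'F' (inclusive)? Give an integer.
Answer: 2

Derivation:
Subtree rooted at F contains: F, K
Count = 2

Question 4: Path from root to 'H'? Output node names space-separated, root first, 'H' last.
Walk down from root: B -> H

Answer: B H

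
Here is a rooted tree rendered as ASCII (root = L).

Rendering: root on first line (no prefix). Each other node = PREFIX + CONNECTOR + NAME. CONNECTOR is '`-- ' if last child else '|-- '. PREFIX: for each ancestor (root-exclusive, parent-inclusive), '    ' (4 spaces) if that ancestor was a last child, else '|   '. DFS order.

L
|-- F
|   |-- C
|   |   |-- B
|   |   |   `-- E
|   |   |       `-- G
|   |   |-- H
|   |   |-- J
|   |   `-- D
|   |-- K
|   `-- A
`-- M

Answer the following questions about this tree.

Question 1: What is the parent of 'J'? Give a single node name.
Scan adjacency: J appears as child of C

Answer: C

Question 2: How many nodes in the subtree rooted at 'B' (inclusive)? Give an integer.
Answer: 3

Derivation:
Subtree rooted at B contains: B, E, G
Count = 3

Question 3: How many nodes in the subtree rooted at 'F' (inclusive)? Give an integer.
Subtree rooted at F contains: A, B, C, D, E, F, G, H, J, K
Count = 10

Answer: 10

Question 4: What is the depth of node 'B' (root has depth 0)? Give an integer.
Answer: 3

Derivation:
Path from root to B: L -> F -> C -> B
Depth = number of edges = 3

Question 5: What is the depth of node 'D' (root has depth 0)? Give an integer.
Answer: 3

Derivation:
Path from root to D: L -> F -> C -> D
Depth = number of edges = 3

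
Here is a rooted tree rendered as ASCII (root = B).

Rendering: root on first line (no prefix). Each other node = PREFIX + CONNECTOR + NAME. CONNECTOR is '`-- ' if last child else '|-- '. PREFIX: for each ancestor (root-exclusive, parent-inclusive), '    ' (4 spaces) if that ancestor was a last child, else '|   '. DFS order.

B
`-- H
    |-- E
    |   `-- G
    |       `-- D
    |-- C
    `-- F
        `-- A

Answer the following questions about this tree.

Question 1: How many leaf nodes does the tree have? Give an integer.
Leaves (nodes with no children): A, C, D

Answer: 3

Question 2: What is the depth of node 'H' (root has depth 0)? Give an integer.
Answer: 1

Derivation:
Path from root to H: B -> H
Depth = number of edges = 1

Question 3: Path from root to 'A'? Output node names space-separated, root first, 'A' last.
Answer: B H F A

Derivation:
Walk down from root: B -> H -> F -> A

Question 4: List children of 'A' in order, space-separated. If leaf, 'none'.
Answer: none

Derivation:
Node A's children (from adjacency): (leaf)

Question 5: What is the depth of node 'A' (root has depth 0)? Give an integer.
Path from root to A: B -> H -> F -> A
Depth = number of edges = 3

Answer: 3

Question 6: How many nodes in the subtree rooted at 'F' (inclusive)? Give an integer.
Answer: 2

Derivation:
Subtree rooted at F contains: A, F
Count = 2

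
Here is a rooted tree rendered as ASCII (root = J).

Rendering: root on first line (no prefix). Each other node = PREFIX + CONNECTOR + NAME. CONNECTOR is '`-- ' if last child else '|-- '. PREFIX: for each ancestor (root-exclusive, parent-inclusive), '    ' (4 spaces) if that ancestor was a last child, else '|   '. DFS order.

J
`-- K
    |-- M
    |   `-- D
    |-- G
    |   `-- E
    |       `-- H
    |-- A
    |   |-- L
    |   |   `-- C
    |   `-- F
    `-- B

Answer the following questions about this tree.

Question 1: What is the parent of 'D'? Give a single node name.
Answer: M

Derivation:
Scan adjacency: D appears as child of M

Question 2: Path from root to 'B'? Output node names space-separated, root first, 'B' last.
Answer: J K B

Derivation:
Walk down from root: J -> K -> B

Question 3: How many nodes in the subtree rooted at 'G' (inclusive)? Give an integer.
Answer: 3

Derivation:
Subtree rooted at G contains: E, G, H
Count = 3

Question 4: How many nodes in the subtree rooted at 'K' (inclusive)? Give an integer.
Answer: 11

Derivation:
Subtree rooted at K contains: A, B, C, D, E, F, G, H, K, L, M
Count = 11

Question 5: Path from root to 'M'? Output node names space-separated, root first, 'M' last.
Walk down from root: J -> K -> M

Answer: J K M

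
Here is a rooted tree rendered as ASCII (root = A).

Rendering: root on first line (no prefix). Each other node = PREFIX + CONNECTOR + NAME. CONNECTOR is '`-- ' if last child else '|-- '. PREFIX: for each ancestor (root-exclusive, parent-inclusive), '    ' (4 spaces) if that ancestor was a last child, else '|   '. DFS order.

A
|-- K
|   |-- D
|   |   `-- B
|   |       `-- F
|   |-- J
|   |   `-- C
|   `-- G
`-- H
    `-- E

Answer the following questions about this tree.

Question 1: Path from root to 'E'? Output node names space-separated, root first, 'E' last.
Walk down from root: A -> H -> E

Answer: A H E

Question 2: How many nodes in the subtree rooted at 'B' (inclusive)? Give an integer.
Answer: 2

Derivation:
Subtree rooted at B contains: B, F
Count = 2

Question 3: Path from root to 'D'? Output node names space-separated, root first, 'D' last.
Walk down from root: A -> K -> D

Answer: A K D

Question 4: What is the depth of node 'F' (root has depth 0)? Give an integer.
Path from root to F: A -> K -> D -> B -> F
Depth = number of edges = 4

Answer: 4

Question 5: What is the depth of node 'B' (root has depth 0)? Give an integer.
Path from root to B: A -> K -> D -> B
Depth = number of edges = 3

Answer: 3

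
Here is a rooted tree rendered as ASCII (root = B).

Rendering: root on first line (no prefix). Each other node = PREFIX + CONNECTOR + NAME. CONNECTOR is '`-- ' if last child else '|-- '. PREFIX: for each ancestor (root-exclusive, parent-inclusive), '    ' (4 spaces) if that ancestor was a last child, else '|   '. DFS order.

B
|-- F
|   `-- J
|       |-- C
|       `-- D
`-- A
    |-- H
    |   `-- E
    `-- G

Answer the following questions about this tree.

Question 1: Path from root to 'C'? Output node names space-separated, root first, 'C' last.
Answer: B F J C

Derivation:
Walk down from root: B -> F -> J -> C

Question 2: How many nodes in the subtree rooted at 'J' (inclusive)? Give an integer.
Subtree rooted at J contains: C, D, J
Count = 3

Answer: 3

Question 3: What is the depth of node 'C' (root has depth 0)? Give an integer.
Answer: 3

Derivation:
Path from root to C: B -> F -> J -> C
Depth = number of edges = 3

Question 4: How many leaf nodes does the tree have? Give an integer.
Answer: 4

Derivation:
Leaves (nodes with no children): C, D, E, G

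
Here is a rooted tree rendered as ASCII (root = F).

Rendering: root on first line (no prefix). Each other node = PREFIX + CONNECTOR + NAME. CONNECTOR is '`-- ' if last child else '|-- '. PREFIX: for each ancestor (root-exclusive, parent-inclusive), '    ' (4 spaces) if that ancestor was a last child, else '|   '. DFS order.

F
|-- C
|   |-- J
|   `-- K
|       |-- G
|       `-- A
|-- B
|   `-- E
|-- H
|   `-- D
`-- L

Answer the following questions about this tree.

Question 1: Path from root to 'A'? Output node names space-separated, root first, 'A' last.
Walk down from root: F -> C -> K -> A

Answer: F C K A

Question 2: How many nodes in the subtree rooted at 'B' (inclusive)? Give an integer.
Answer: 2

Derivation:
Subtree rooted at B contains: B, E
Count = 2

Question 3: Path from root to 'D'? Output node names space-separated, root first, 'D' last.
Walk down from root: F -> H -> D

Answer: F H D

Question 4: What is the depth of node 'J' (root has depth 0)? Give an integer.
Path from root to J: F -> C -> J
Depth = number of edges = 2

Answer: 2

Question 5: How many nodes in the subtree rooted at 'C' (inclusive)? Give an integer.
Subtree rooted at C contains: A, C, G, J, K
Count = 5

Answer: 5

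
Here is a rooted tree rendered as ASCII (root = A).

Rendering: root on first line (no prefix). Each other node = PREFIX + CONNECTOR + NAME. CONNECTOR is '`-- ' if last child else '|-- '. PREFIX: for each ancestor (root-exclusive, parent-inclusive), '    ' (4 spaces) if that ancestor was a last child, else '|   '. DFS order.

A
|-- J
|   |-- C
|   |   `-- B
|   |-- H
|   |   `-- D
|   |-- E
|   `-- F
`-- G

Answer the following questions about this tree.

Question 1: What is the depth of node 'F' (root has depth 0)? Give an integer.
Answer: 2

Derivation:
Path from root to F: A -> J -> F
Depth = number of edges = 2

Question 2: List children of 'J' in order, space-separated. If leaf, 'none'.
Answer: C H E F

Derivation:
Node J's children (from adjacency): C, H, E, F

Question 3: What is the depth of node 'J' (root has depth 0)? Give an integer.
Path from root to J: A -> J
Depth = number of edges = 1

Answer: 1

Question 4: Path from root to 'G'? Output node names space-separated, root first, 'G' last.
Answer: A G

Derivation:
Walk down from root: A -> G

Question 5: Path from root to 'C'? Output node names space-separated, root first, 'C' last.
Walk down from root: A -> J -> C

Answer: A J C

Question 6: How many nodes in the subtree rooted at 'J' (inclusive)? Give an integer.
Answer: 7

Derivation:
Subtree rooted at J contains: B, C, D, E, F, H, J
Count = 7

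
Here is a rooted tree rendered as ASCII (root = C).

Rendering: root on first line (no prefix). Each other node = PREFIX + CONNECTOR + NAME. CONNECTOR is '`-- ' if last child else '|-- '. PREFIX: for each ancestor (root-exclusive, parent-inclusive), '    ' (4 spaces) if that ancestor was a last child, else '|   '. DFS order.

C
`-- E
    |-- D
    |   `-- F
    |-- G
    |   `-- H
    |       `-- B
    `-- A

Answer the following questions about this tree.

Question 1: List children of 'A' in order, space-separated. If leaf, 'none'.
Node A's children (from adjacency): (leaf)

Answer: none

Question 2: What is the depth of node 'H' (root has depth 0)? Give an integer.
Path from root to H: C -> E -> G -> H
Depth = number of edges = 3

Answer: 3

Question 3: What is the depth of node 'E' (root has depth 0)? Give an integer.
Answer: 1

Derivation:
Path from root to E: C -> E
Depth = number of edges = 1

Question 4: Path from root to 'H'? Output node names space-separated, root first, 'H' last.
Walk down from root: C -> E -> G -> H

Answer: C E G H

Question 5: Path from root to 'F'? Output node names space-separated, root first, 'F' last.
Walk down from root: C -> E -> D -> F

Answer: C E D F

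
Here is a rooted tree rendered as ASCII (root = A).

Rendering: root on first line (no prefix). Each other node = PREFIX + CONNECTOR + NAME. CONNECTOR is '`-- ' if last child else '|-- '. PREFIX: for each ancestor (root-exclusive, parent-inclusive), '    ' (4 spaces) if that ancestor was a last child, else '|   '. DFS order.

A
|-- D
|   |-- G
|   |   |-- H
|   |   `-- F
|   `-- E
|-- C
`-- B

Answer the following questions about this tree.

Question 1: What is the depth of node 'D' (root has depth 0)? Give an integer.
Path from root to D: A -> D
Depth = number of edges = 1

Answer: 1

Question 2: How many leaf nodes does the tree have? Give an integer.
Answer: 5

Derivation:
Leaves (nodes with no children): B, C, E, F, H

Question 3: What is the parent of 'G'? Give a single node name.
Scan adjacency: G appears as child of D

Answer: D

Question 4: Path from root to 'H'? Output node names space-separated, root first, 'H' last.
Answer: A D G H

Derivation:
Walk down from root: A -> D -> G -> H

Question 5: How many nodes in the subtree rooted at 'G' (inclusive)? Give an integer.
Answer: 3

Derivation:
Subtree rooted at G contains: F, G, H
Count = 3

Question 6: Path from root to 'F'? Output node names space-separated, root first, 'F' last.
Walk down from root: A -> D -> G -> F

Answer: A D G F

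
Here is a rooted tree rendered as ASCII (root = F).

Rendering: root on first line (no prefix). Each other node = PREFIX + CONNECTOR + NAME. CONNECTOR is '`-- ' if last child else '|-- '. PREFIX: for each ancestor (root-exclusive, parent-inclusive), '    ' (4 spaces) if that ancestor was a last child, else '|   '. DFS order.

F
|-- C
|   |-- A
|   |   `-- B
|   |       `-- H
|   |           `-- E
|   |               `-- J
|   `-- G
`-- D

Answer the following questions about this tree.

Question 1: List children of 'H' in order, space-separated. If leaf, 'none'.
Node H's children (from adjacency): E

Answer: E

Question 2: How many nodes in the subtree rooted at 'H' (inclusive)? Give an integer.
Answer: 3

Derivation:
Subtree rooted at H contains: E, H, J
Count = 3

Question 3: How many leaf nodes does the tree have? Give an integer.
Answer: 3

Derivation:
Leaves (nodes with no children): D, G, J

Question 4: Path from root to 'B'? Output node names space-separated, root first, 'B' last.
Walk down from root: F -> C -> A -> B

Answer: F C A B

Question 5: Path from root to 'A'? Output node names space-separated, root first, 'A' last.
Answer: F C A

Derivation:
Walk down from root: F -> C -> A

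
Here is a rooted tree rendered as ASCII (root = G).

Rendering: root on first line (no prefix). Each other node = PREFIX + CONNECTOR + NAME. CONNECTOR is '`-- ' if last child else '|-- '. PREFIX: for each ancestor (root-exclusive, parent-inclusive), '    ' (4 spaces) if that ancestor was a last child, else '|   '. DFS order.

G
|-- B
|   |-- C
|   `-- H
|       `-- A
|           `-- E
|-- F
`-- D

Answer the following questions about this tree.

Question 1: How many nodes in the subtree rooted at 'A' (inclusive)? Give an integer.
Subtree rooted at A contains: A, E
Count = 2

Answer: 2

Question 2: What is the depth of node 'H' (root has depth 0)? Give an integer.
Path from root to H: G -> B -> H
Depth = number of edges = 2

Answer: 2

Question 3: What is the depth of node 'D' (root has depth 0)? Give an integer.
Answer: 1

Derivation:
Path from root to D: G -> D
Depth = number of edges = 1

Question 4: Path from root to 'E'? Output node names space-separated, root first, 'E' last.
Answer: G B H A E

Derivation:
Walk down from root: G -> B -> H -> A -> E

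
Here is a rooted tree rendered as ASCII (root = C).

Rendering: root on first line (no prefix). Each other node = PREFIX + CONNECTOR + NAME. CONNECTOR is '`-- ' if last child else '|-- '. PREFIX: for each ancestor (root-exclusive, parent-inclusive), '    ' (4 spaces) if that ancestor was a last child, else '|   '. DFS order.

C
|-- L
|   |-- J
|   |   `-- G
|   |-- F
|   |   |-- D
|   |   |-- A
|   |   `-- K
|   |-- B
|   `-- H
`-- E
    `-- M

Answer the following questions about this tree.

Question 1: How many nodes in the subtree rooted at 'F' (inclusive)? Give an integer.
Subtree rooted at F contains: A, D, F, K
Count = 4

Answer: 4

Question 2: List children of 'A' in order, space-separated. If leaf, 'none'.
Answer: none

Derivation:
Node A's children (from adjacency): (leaf)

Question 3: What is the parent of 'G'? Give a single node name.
Scan adjacency: G appears as child of J

Answer: J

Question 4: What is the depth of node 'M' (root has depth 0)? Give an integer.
Path from root to M: C -> E -> M
Depth = number of edges = 2

Answer: 2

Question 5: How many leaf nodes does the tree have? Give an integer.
Leaves (nodes with no children): A, B, D, G, H, K, M

Answer: 7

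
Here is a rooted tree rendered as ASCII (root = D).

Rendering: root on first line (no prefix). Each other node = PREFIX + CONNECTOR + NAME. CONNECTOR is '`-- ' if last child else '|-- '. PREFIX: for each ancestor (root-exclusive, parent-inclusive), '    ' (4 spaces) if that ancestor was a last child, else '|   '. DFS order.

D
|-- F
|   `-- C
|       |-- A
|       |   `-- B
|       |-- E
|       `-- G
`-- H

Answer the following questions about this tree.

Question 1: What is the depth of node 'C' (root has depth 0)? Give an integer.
Path from root to C: D -> F -> C
Depth = number of edges = 2

Answer: 2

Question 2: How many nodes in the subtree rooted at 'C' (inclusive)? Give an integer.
Answer: 5

Derivation:
Subtree rooted at C contains: A, B, C, E, G
Count = 5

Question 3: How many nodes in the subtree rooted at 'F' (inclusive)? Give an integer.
Answer: 6

Derivation:
Subtree rooted at F contains: A, B, C, E, F, G
Count = 6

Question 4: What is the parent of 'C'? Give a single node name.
Scan adjacency: C appears as child of F

Answer: F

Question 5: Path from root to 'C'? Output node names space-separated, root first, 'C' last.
Walk down from root: D -> F -> C

Answer: D F C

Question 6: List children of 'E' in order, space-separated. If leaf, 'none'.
Answer: none

Derivation:
Node E's children (from adjacency): (leaf)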